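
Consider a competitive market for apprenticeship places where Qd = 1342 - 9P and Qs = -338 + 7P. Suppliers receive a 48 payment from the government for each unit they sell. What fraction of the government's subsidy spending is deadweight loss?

Pre-subsidy: 1342 - 9P = -338 + 7P gives P* = 105, Q* = 397.
With the subsidy, sellers receive Ps = Pb + 48 for each unit, where Pb is the price buyers pay.
Supply in terms of Pb becomes Qs = -338 + 7(Pb + 48) = -2 + 7Pb. Setting this equal to demand: 1342 - 9Pb = -2 + 7Pb, so Pb = 84.
Sellers receive Ps = 84 + 48 = 132; Q' = 1342 − 9·84 = 586.
ΔCS = ½(397 + 586)(105 − 84) = 10321.5; ΔPS = ½(397 + 586)(132 − 105) = 13270.5.
Government spending = 48 × 586 = 28128.
DWL = ½ × 48 × (586 − 397) = 4536; fraction = 4536 / 28128 = 189/1172.

DWL / government spending = 189/1172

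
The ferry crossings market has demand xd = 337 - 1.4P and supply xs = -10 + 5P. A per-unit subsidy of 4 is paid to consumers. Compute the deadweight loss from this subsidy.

Pre-subsidy: 337 - 1.4P = -10 + 5P gives P* = 54.21875, x* = 261.09375.
With the rebate, buyers effectively pay Pb = Ps − 4, where Ps is the price sellers receive.
Demand in terms of Ps becomes xd = 337 − 1.4(Ps − 4) = 342.6 - 1.4Ps. Setting this equal to supply: 342.6 - 1.4Ps = -10 + 5Ps, so Ps = 55.09375.
Buyers pay Pb = 55.09375 − 4 = 51.09375; x' = -10 + 5·55.09375 = 265.46875.
The subsidy expands output by 265.46875 − 261.09375 = 4.375 past the efficient level; on those units the gap between marginal cost and willingness to pay runs from 0 up to 4.
DWL = ½ × 4 × 4.375 = 8.75.

Deadweight loss = 8.75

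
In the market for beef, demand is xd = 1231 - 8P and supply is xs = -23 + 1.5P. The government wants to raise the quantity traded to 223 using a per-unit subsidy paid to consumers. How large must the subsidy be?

Required subsidy s = 38 per unit

At x = 223, invert demand for the buyer price: Pb = (1231 − 223)/8 = 126; invert supply for the seller price: Ps = (223 − (-23))/1.5 = 164.
The subsidy must fill the gap: s = Ps − Pb = 164 − 126 = 38.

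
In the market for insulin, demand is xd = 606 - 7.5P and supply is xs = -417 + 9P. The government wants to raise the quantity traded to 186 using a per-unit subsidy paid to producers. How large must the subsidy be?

Required subsidy s = 11 per unit

At x = 186, invert demand for the buyer price: Pb = (606 − 186)/7.5 = 56; invert supply for the seller price: Ps = (186 − (-417))/9 = 67.
The subsidy must fill the gap: s = Ps − Pb = 67 − 56 = 11.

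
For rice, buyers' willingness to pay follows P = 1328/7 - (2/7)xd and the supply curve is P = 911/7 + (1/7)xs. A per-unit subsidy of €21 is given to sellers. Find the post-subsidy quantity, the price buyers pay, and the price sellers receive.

x' = 188; buyers pay €136; sellers receive €157

Pre-subsidy: 1328/7 - (2/7)x = 911/7 + (1/7)x gives x* = 139 and P* = 150.
With the subsidy, sellers receive Ps = Pb + 21 for each unit, where Pb is the price buyers pay.
On the curves, Pb = 1328/7 - (2/7)x and Ps = 911/7 + (1/7)x; the wedge Ps − Pb = 21 gives 911/7 + (1/7)x − (1328/7 - (2/7)x) = 21, so x' = 188.
Then Pb = 1328/7 − (2/7)·188 = 136 and Ps = 911/7 + (1/7)·188 = 157.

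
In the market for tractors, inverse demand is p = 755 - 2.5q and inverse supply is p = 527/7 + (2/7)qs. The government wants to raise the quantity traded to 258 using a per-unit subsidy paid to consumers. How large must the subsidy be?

Required subsidy s = 39 per unit

At q = 258, from the demand curve buyers pay pb = 755 − 2.5·258 = 110; from the supply curve sellers need ps = 527/7 + (2/7)·258 = 149.
The subsidy must fill the gap: s = ps − pb = 149 − 110 = 39.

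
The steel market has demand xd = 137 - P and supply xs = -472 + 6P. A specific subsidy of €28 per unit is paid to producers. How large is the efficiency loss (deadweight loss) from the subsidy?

Pre-subsidy: 137 - P = -472 + 6P gives P* = 87, x* = 50.
With the subsidy, sellers receive Ps = Pb + 28 for each unit, where Pb is the price buyers pay.
Supply in terms of Pb becomes xs = -472 + 6(Pb + 28) = -304 + 6Pb. Setting this equal to demand: 137 - Pb = -304 + 6Pb, so Pb = 63.
Sellers receive Ps = 63 + 28 = 91; x' = 137 − 1·63 = 74.
The subsidy expands output by 74 − 50 = 24 past the efficient level; on those units the gap between marginal cost and willingness to pay runs from 0 up to 28.
DWL = ½ × 28 × 24 = 336.

Deadweight loss = €336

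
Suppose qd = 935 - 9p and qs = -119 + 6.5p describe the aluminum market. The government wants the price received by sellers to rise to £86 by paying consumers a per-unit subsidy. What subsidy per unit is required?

Required subsidy s = £31 per unit

At a seller price of 86, quantity supplied is -119 + 6.5·86 = 440.
Buyers absorb 440 only when they pay pb with 935 − 9·pb = 440, i.e. pb = 55.
s = ps − pb = 86 − 55 = 31.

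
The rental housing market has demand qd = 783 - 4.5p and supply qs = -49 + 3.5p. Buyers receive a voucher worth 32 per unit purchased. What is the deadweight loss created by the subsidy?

Pre-subsidy: 783 - 4.5p = -49 + 3.5p gives p* = 104, q* = 315.
With the rebate, buyers effectively pay pb = ps − 32, where ps is the price sellers receive.
Demand in terms of ps becomes qd = 783 − 4.5(ps − 32) = 927 - 4.5ps. Setting this equal to supply: 927 - 4.5ps = -49 + 3.5ps, so ps = 122.
Buyers pay pb = 122 − 32 = 90; q' = -49 + 3.5·122 = 378.
The subsidy expands output by 378 − 315 = 63 past the efficient level; on those units the gap between marginal cost and willingness to pay runs from 0 up to 32.
DWL = ½ × 32 × 63 = 1008.

Deadweight loss = 1008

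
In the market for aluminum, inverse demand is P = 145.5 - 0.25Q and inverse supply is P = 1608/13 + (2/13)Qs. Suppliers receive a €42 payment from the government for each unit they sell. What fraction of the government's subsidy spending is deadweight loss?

DWL / government spending = 26/79

Pre-subsidy: 145.5 - 0.25Q = 1608/13 + (2/13)Q gives Q* = 54 and P* = 132.
With the subsidy, sellers receive Ps = Pb + 42 for each unit, where Pb is the price buyers pay.
On the curves, Pb = 145.5 - 0.25Q and Ps = 1608/13 + (2/13)Q; the wedge Ps − Pb = 42 gives 1608/13 + (2/13)Q − (145.5 - 0.25Q) = 42, so Q' = 158.
Then Pb = 145.5 − 0.25·158 = 106 and Ps = 1608/13 + (2/13)·158 = 148.
ΔCS = ½(54 + 158)(132 − 106) = 2756; ΔPS = ½(54 + 158)(148 − 132) = 1696.
Government spending = 42 × 158 = 6636.
DWL = ½ × 42 × (158 − 54) = 2184; fraction = 2184 / 6636 = 26/79.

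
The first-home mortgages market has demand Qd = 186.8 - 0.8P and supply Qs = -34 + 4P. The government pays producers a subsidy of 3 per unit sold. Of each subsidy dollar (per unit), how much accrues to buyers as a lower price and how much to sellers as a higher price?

Pre-subsidy: 186.8 - 0.8P = -34 + 4P gives P* = 46, Q* = 150.
With the subsidy, sellers receive Ps = Pb + 3 for each unit, where Pb is the price buyers pay.
Supply in terms of Pb becomes Qs = -34 + 4(Pb + 3) = -22 + 4Pb. Setting this equal to demand: 186.8 - 0.8Pb = -22 + 4Pb, so Pb = 43.5.
Sellers receive Ps = 43.5 + 3 = 46.5; Q' = 186.8 − 0.8·43.5 = 152.
Buyers' price falls by P* − Pb = 46 − 43.5 = 2.5; sellers' price rises by Ps − P* = 46.5 − 46 = 0.5.

Buyers gain 2.5 per unit; sellers gain 0.5 per unit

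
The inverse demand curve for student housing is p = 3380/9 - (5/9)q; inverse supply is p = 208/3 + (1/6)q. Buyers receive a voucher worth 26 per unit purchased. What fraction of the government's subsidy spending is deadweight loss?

Pre-subsidy: 3380/9 - (5/9)q = 208/3 + (1/6)q gives q* = 424 and p* = 140.
With the rebate, buyers effectively pay pb = ps − 26, where ps is the price sellers receive.
On the curves, pb = 3380/9 - (5/9)q and ps = 208/3 + (1/6)q; the wedge ps − pb = 26 gives 208/3 + (1/6)q − (3380/9 - (5/9)q) = 26, so q' = 460.
Then pb = 3380/9 − (5/9)·460 = 120 and ps = 208/3 + (1/6)·460 = 146.
ΔCS = ½(424 + 460)(140 − 120) = 8840; ΔPS = ½(424 + 460)(146 − 140) = 2652.
Government spending = 26 × 460 = 11960.
DWL = ½ × 26 × (460 − 424) = 468; fraction = 468 / 11960 = 9/230.

DWL / government spending = 9/230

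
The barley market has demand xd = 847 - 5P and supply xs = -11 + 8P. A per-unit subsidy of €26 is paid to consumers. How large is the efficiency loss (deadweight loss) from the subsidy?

Deadweight loss = €1040

Pre-subsidy: 847 - 5P = -11 + 8P gives P* = 66, x* = 517.
With the rebate, buyers effectively pay Pb = Ps − 26, where Ps is the price sellers receive.
Demand in terms of Ps becomes xd = 847 − 5(Ps − 26) = 977 - 5Ps. Setting this equal to supply: 977 - 5Ps = -11 + 8Ps, so Ps = 76.
Buyers pay Pb = 76 − 26 = 50; x' = -11 + 8·76 = 597.
The subsidy expands output by 597 − 517 = 80 past the efficient level; on those units the gap between marginal cost and willingness to pay runs from 0 up to 26.
DWL = ½ × 26 × 80 = 1040.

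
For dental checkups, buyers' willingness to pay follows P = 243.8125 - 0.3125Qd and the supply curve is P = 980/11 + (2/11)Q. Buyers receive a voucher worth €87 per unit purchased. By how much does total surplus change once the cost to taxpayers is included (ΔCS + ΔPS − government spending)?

Net change in total surplus = -€7656

Pre-subsidy: 243.8125 - 0.3125Q = 980/11 + (2/11)Q gives Q* = 313 and P* = 146.
With the rebate, buyers effectively pay Pb = Ps − 87, where Ps is the price sellers receive.
On the curves, Pb = 243.8125 - 0.3125Q and Ps = 980/11 + (2/11)Q; the wedge Ps − Pb = 87 gives 980/11 + (2/11)Q − (243.8125 - 0.3125Q) = 87, so Q' = 489.
Then Pb = 243.8125 − 0.3125·489 = 91 and Ps = 980/11 + (2/11)·489 = 178.
ΔCS = ½(313 + 489)(146 − 91) = 22055; ΔPS = ½(313 + 489)(178 − 146) = 12832.
Government spending = 87 × 489 = 42543.
Net change = 22055 + 12832 − 42543 = -7656. The loss equals the DWL triangle ½·87·176.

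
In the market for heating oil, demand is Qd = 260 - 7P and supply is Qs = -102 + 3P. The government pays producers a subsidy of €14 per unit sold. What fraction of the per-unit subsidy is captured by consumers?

Pre-subsidy: 260 - 7P = -102 + 3P gives P* = 36.2, Q* = 6.6.
With the subsidy, sellers receive Ps = Pb + 14 for each unit, where Pb is the price buyers pay.
Supply in terms of Pb becomes Qs = -102 + 3(Pb + 14) = -60 + 3Pb. Setting this equal to demand: 260 - 7Pb = -60 + 3Pb, so Pb = 32.
Sellers receive Ps = 32 + 14 = 46; Q' = 260 − 7·32 = 36.
Buyers' price falls by P* − Pb = 36.2 − 32 = 4.2; sellers' price rises by Ps − P* = 46 − 36.2 = 9.8.
So consumers capture 4.2/14 = 0.3 of each unit of subsidy.

Consumer share = 0.3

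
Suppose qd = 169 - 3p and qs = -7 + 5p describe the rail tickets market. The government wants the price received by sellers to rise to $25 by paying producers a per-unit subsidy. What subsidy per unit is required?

Required subsidy s = $8 per unit

At a seller price of 25, quantity supplied is -7 + 5·25 = 118.
Buyers absorb 118 only when they pay pb with 169 − 3·pb = 118, i.e. pb = 17.
s = ps − pb = 25 − 17 = 8.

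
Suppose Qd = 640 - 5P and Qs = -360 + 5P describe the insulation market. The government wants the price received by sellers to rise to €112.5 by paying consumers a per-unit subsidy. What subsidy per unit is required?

Required subsidy s = €25 per unit

At a seller price of 112.5, quantity supplied is -360 + 5·112.5 = 202.5.
Buyers absorb 202.5 only when they pay Pb with 640 − 5·Pb = 202.5, i.e. Pb = 87.5.
s = Ps − Pb = 112.5 − 87.5 = 25.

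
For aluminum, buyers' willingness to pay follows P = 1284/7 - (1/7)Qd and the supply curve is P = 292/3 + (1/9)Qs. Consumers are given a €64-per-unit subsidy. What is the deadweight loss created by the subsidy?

Pre-subsidy: 1284/7 - (1/7)Q = 292/3 + (1/9)Q gives Q* = 339 and P* = 135.
With the rebate, buyers effectively pay Pb = Ps − 64, where Ps is the price sellers receive.
On the curves, Pb = 1284/7 - (1/7)Q and Ps = 292/3 + (1/9)Q; the wedge Ps − Pb = 64 gives 292/3 + (1/9)Q − (1284/7 - (1/7)Q) = 64, so Q' = 591.
Then Pb = 1284/7 − (1/7)·591 = 99 and Ps = 292/3 + (1/9)·591 = 163.
The subsidy expands output by 591 − 339 = 252 past the efficient level; on those units the gap between marginal cost and willingness to pay runs from 0 up to 64.
DWL = ½ × 64 × 252 = 8064.

Deadweight loss = €8064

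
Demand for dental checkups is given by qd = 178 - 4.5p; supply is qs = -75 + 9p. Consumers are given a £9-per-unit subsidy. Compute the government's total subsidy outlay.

Government cost = £1086

Pre-subsidy: 178 - 4.5p = -75 + 9p gives p* = 506/27, q* = 281/3.
With the rebate, buyers effectively pay pb = ps − 9, where ps is the price sellers receive.
Demand in terms of ps becomes qd = 178 − 4.5(ps − 9) = 218.5 - 4.5ps. Setting this equal to supply: 218.5 - 4.5ps = -75 + 9ps, so ps = 587/27.
Buyers pay pb = 587/27 − 9 = 344/27; q' = -75 + 9·(587/27) = 362/3.
Government outlay = subsidy × quantity = 9 × 362/3 = 1086.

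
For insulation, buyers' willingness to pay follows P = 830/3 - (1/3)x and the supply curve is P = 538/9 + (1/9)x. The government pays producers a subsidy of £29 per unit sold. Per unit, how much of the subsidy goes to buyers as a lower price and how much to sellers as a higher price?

Buyers gain £21.75 per unit; sellers gain £7.25 per unit

Pre-subsidy: 830/3 - (1/3)x = 538/9 + (1/9)x gives x* = 488 and P* = 114.
With the subsidy, sellers receive Ps = Pb + 29 for each unit, where Pb is the price buyers pay.
On the curves, Pb = 830/3 - (1/3)x and Ps = 538/9 + (1/9)x; the wedge Ps − Pb = 29 gives 538/9 + (1/9)x − (830/3 - (1/3)x) = 29, so x' = 553.25.
Then Pb = 830/3 − (1/3)·553.25 = 92.25 and Ps = 538/9 + (1/9)·553.25 = 121.25.
Buyers' price falls by P* − Pb = 114 − 92.25 = 21.75; sellers' price rises by Ps − P* = 121.25 − 114 = 7.25.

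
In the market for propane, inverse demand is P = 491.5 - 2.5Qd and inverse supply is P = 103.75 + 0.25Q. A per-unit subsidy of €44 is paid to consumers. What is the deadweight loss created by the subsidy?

Deadweight loss = €352

Pre-subsidy: 491.5 - 2.5Q = 103.75 + 0.25Q gives Q* = 141 and P* = 139.
With the rebate, buyers effectively pay Pb = Ps − 44, where Ps is the price sellers receive.
On the curves, Pb = 491.5 - 2.5Q and Ps = 103.75 + 0.25Q; the wedge Ps − Pb = 44 gives 103.75 + 0.25Q − (491.5 - 2.5Q) = 44, so Q' = 157.
Then Pb = 491.5 − 2.5·157 = 99 and Ps = 103.75 + 0.25·157 = 143.
The subsidy expands output by 157 − 141 = 16 past the efficient level; on those units the gap between marginal cost and willingness to pay runs from 0 up to 44.
DWL = ½ × 44 × 16 = 352.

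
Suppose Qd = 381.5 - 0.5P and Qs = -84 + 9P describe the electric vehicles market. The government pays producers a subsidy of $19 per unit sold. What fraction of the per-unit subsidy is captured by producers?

Pre-subsidy: 381.5 - 0.5P = -84 + 9P gives P* = 49, Q* = 357.
With the subsidy, sellers receive Ps = Pb + 19 for each unit, where Pb is the price buyers pay.
Supply in terms of Pb becomes Qs = -84 + 9(Pb + 19) = 87 + 9Pb. Setting this equal to demand: 381.5 - 0.5Pb = 87 + 9Pb, so Pb = 31.
Sellers receive Ps = 31 + 19 = 50; Q' = 381.5 − 0.5·31 = 366.
Buyers' price falls by P* − Pb = 49 − 31 = 18; sellers' price rises by Ps − P* = 50 − 49 = 1.
So producers capture 1/19 = 1/19 of each unit of subsidy.

Producer share = 1/19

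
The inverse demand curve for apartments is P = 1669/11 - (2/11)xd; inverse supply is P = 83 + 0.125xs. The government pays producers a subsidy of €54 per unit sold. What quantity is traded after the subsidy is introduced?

x' = 400

Pre-subsidy: 1669/11 - (2/11)x = 83 + 0.125x gives x* = 224 and P* = 111.
With the subsidy, sellers receive Ps = Pb + 54 for each unit, where Pb is the price buyers pay.
On the curves, Pb = 1669/11 - (2/11)x and Ps = 83 + 0.125x; the wedge Ps − Pb = 54 gives 83 + 0.125x − (1669/11 - (2/11)x) = 54, so x' = 400.
Then Pb = 1669/11 − (2/11)·400 = 79 and Ps = 83 + 0.125·400 = 133.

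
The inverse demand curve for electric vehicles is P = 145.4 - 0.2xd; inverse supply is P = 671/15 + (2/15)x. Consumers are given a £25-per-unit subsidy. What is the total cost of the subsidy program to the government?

Government cost = £9425

Pre-subsidy: 145.4 - 0.2x = 671/15 + (2/15)x gives x* = 302 and P* = 85.
With the rebate, buyers effectively pay Pb = Ps − 25, where Ps is the price sellers receive.
On the curves, Pb = 145.4 - 0.2x and Ps = 671/15 + (2/15)x; the wedge Ps − Pb = 25 gives 671/15 + (2/15)x − (145.4 - 0.2x) = 25, so x' = 377.
Then Pb = 145.4 − 0.2·377 = 70 and Ps = 671/15 + (2/15)·377 = 95.
Government outlay = subsidy × quantity = 25 × 377 = 9425.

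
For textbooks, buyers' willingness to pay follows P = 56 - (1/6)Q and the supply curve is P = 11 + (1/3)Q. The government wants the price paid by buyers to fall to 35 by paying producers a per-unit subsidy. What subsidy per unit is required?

At a buyer price of 35, quantity demanded is 336 − 6·35 = 126.
Sellers supply 126 only when they receive Ps = 11 + (1/3)·126 = 53.
s = Ps − Pb = 53 − 35 = 18.

Required subsidy s = 18 per unit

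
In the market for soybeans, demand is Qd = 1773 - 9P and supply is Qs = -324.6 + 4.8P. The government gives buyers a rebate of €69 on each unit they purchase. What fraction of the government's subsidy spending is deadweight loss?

DWL / government spending = 4/23

Pre-subsidy: 1773 - 9P = -324.6 + 4.8P gives P* = 152, Q* = 405.
With the rebate, buyers effectively pay Pb = Ps − 69, where Ps is the price sellers receive.
Demand in terms of Ps becomes Qd = 1773 − 9(Ps − 69) = 2394 - 9Ps. Setting this equal to supply: 2394 - 9Ps = -324.6 + 4.8Ps, so Ps = 197.
Buyers pay Pb = 197 − 69 = 128; Q' = -324.6 + 4.8·197 = 621.
ΔCS = ½(405 + 621)(152 − 128) = 12312; ΔPS = ½(405 + 621)(197 − 152) = 23085.
Government spending = 69 × 621 = 42849.
DWL = ½ × 69 × (621 − 405) = 7452; fraction = 7452 / 42849 = 4/23.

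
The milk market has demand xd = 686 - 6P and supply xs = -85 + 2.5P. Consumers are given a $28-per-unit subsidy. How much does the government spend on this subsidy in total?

Pre-subsidy: 686 - 6P = -85 + 2.5P gives P* = 1542/17, x* = 2410/17.
With the rebate, buyers effectively pay Pb = Ps − 28, where Ps is the price sellers receive.
Demand in terms of Ps becomes xd = 686 − 6(Ps − 28) = 854 - 6Ps. Setting this equal to supply: 854 - 6Ps = -85 + 2.5Ps, so Ps = 1878/17.
Buyers pay Pb = 1878/17 − 28 = 1402/17; x' = -85 + 2.5·(1878/17) = 3250/17.
Government outlay = subsidy × quantity = 28 × 3250/17 = 91000/17.

Government cost = 91000/17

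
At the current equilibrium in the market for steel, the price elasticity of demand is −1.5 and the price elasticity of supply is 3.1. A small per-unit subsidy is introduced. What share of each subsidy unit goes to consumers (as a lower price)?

For a small subsidy around the equilibrium, the benefit split depends on the relative slopes, which at a point are proportional to the elasticities.
Buyer share = εs/(εs + |εd|) = 3.1/(3.1 + 1.5) = 31/46; seller share = |εd|/(εs + |εd|) = 15/46.

Consumer share = 31/46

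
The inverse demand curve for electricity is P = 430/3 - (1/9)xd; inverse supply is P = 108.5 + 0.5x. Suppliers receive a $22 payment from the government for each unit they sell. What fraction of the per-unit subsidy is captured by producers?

Pre-subsidy: 430/3 - (1/9)x = 108.5 + 0.5x gives x* = 57 and P* = 137.
With the subsidy, sellers receive Ps = Pb + 22 for each unit, where Pb is the price buyers pay.
On the curves, Pb = 430/3 - (1/9)x and Ps = 108.5 + 0.5x; the wedge Ps − Pb = 22 gives 108.5 + 0.5x − (430/3 - (1/9)x) = 22, so x' = 93.
Then Pb = 430/3 − (1/9)·93 = 133 and Ps = 108.5 + 0.5·93 = 155.
Buyers' price falls by P* − Pb = 137 − 133 = 4; sellers' price rises by Ps − P* = 155 − 137 = 18.
So producers capture 18/22 = 9/11 of each unit of subsidy.

Producer share = 9/11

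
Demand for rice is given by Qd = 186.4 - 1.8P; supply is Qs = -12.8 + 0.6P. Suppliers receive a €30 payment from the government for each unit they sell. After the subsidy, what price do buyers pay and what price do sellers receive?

Pre-subsidy: 186.4 - 1.8P = -12.8 + 0.6P gives P* = 83, Q* = 37.
With the subsidy, sellers receive Ps = Pb + 30 for each unit, where Pb is the price buyers pay.
Supply in terms of Pb becomes Qs = -12.8 + 0.6(Pb + 30) = 5.2 + 0.6Pb. Setting this equal to demand: 186.4 - 1.8Pb = 5.2 + 0.6Pb, so Pb = 75.5.
Sellers receive Ps = 75.5 + 30 = 105.5; Q' = 186.4 − 1.8·75.5 = 50.5.

Buyers pay €75.5; sellers receive €105.5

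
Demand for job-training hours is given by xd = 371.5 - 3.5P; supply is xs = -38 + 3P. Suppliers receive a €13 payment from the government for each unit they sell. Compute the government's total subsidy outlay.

Government cost = €2236

Pre-subsidy: 371.5 - 3.5P = -38 + 3P gives P* = 63, x* = 151.
With the subsidy, sellers receive Ps = Pb + 13 for each unit, where Pb is the price buyers pay.
Supply in terms of Pb becomes xs = -38 + 3(Pb + 13) = 1 + 3Pb. Setting this equal to demand: 371.5 - 3.5Pb = 1 + 3Pb, so Pb = 57.
Sellers receive Ps = 57 + 13 = 70; x' = 371.5 − 3.5·57 = 172.
Government outlay = subsidy × quantity = 13 × 172 = 2236.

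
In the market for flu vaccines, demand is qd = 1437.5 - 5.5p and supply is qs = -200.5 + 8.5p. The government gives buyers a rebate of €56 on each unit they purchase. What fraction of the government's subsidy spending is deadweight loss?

DWL / government spending = 187/1962

Pre-subsidy: 1437.5 - 5.5p = -200.5 + 8.5p gives p* = 117, q* = 794.
With the rebate, buyers effectively pay pb = ps − 56, where ps is the price sellers receive.
Demand in terms of ps becomes qd = 1437.5 − 5.5(ps − 56) = 1745.5 - 5.5ps. Setting this equal to supply: 1745.5 - 5.5ps = -200.5 + 8.5ps, so ps = 139.
Buyers pay pb = 139 − 56 = 83; q' = -200.5 + 8.5·139 = 981.
ΔCS = ½(794 + 981)(117 − 83) = 30175; ΔPS = ½(794 + 981)(139 − 117) = 19525.
Government spending = 56 × 981 = 54936.
DWL = ½ × 56 × (981 − 794) = 5236; fraction = 5236 / 54936 = 187/1962.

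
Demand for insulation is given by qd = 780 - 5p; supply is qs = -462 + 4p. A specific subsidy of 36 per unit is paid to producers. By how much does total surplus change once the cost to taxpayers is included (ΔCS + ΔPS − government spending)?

Pre-subsidy: 780 - 5p = -462 + 4p gives p* = 138, q* = 90.
With the subsidy, sellers receive ps = pb + 36 for each unit, where pb is the price buyers pay.
Supply in terms of pb becomes qs = -462 + 4(pb + 36) = -318 + 4pb. Setting this equal to demand: 780 - 5pb = -318 + 4pb, so pb = 122.
Sellers receive ps = 122 + 36 = 158; q' = 780 − 5·122 = 170.
ΔCS = ½(90 + 170)(138 − 122) = 2080; ΔPS = ½(90 + 170)(158 − 138) = 2600.
Government spending = 36 × 170 = 6120.
Net change = 2080 + 2600 − 6120 = -1440. The loss equals the DWL triangle ½·36·80.

Net change in total surplus = -1440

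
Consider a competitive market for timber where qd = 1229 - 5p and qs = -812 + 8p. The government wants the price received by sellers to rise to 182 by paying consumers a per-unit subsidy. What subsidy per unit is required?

At a seller price of 182, quantity supplied is -812 + 8·182 = 644.
Buyers absorb 644 only when they pay pb with 1229 − 5·pb = 644, i.e. pb = 117.
s = ps − pb = 182 − 117 = 65.

Required subsidy s = 65 per unit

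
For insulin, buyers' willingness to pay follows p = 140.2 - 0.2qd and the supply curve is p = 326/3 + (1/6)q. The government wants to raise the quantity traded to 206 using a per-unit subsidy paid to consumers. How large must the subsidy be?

Required subsidy s = 44 per unit

At q = 206, from the demand curve buyers pay pb = 140.2 − 0.2·206 = 99; from the supply curve sellers need ps = 326/3 + (1/6)·206 = 143.
The subsidy must fill the gap: s = ps − pb = 143 − 99 = 44.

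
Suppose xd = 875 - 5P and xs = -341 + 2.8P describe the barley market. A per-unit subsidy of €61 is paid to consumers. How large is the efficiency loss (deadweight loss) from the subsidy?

Pre-subsidy: 875 - 5P = -341 + 2.8P gives P* = 6080/39, x* = 3725/39.
With the rebate, buyers effectively pay Pb = Ps − 61, where Ps is the price sellers receive.
Demand in terms of Ps becomes xd = 875 − 5(Ps − 61) = 1180 - 5Ps. Setting this equal to supply: 1180 - 5Ps = -341 + 2.8Ps, so Ps = 195.
Buyers pay Pb = 195 − 61 = 134; x' = -341 + 2.8·195 = 205.
The subsidy expands output by 205 − 3725/39 = 4270/39 past the efficient level; on those units the gap between marginal cost and willingness to pay runs from 0 up to 61.
DWL = ½ × 61 × 4270/39 = 130235/39.

Deadweight loss = 130235/39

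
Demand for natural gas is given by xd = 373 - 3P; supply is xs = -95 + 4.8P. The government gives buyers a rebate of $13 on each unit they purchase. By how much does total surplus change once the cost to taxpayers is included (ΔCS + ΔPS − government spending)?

Net change in total surplus = -$156

Pre-subsidy: 373 - 3P = -95 + 4.8P gives P* = 60, x* = 193.
With the rebate, buyers effectively pay Pb = Ps − 13, where Ps is the price sellers receive.
Demand in terms of Ps becomes xd = 373 − 3(Ps − 13) = 412 - 3Ps. Setting this equal to supply: 412 - 3Ps = -95 + 4.8Ps, so Ps = 65.
Buyers pay Pb = 65 − 13 = 52; x' = -95 + 4.8·65 = 217.
ΔCS = ½(193 + 217)(60 − 52) = 1640; ΔPS = ½(193 + 217)(65 − 60) = 1025.
Government spending = 13 × 217 = 2821.
Net change = 1640 + 1025 − 2821 = -156. The loss equals the DWL triangle ½·13·24.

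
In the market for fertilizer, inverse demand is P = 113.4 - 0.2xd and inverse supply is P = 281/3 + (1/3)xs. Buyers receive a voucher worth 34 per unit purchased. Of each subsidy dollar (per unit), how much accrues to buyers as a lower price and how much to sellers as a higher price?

Pre-subsidy: 113.4 - 0.2x = 281/3 + (1/3)x gives x* = 37 and P* = 106.
With the rebate, buyers effectively pay Pb = Ps − 34, where Ps is the price sellers receive.
On the curves, Pb = 113.4 - 0.2x and Ps = 281/3 + (1/3)x; the wedge Ps − Pb = 34 gives 281/3 + (1/3)x − (113.4 - 0.2x) = 34, so x' = 100.75.
Then Pb = 113.4 − 0.2·100.75 = 93.25 and Ps = 281/3 + (1/3)·100.75 = 127.25.
Buyers' price falls by P* − Pb = 106 − 93.25 = 12.75; sellers' price rises by Ps − P* = 127.25 − 106 = 21.25.

Buyers gain 12.75 per unit; sellers gain 21.25 per unit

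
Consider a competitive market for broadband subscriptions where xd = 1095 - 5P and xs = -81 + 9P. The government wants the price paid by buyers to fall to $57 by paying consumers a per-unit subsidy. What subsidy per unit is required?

Required subsidy s = $42 per unit

At a buyer price of 57, quantity demanded is 1095 − 5·57 = 810.
Sellers supply 810 only when they receive Ps with -81 + 9·Ps = 810, i.e. Ps = 99.
s = Ps − Pb = 99 − 57 = 42.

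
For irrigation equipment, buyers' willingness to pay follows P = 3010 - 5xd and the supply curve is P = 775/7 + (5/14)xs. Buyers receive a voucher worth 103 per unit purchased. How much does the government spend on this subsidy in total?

Government cost = 4329296/75

Pre-subsidy: 3010 - 5x = 775/7 + (5/14)x gives x* = 541.2 and P* = 304.
With the rebate, buyers effectively pay Pb = Ps − 103, where Ps is the price sellers receive.
On the curves, Pb = 3010 - 5x and Ps = 775/7 + (5/14)x; the wedge Ps − Pb = 103 gives 775/7 + (5/14)x − (3010 - 5x) = 103, so x' = 42032/75.
Then Pb = 3010 − 5·(42032/75) = 3118/15 and Ps = 775/7 + (5/14)·(42032/75) = 4663/15.
Government outlay = subsidy × quantity = 103 × 42032/75 = 4329296/75.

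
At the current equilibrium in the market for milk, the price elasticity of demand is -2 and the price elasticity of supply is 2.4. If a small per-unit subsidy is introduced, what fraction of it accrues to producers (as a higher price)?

Producer share = 5/11

For a small subsidy around the equilibrium, the benefit split depends on the relative slopes, which at a point are proportional to the elasticities.
Buyer share = εs/(εs + |εd|) = 2.4/(2.4 + 2) = 6/11; seller share = |εd|/(εs + |εd|) = 5/11.
So producers capture 5/11 of the subsidy.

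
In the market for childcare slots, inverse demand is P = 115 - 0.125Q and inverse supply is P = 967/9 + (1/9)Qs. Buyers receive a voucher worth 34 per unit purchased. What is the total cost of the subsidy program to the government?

Pre-subsidy: 115 - 0.125Q = 967/9 + (1/9)Q gives Q* = 32 and P* = 111.
With the rebate, buyers effectively pay Pb = Ps − 34, where Ps is the price sellers receive.
On the curves, Pb = 115 - 0.125Q and Ps = 967/9 + (1/9)Q; the wedge Ps − Pb = 34 gives 967/9 + (1/9)Q − (115 - 0.125Q) = 34, so Q' = 176.
Then Pb = 115 − 0.125·176 = 93 and Ps = 967/9 + (1/9)·176 = 127.
Government outlay = subsidy × quantity = 34 × 176 = 5984.

Government cost = 5984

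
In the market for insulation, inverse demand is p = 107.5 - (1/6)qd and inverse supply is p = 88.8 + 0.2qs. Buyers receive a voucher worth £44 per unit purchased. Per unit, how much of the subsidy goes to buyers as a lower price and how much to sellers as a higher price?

Buyers gain £20 per unit; sellers gain £24 per unit

Pre-subsidy: 107.5 - (1/6)q = 88.8 + 0.2q gives q* = 51 and p* = 99.
With the rebate, buyers effectively pay pb = ps − 44, where ps is the price sellers receive.
On the curves, pb = 107.5 - (1/6)q and ps = 88.8 + 0.2q; the wedge ps − pb = 44 gives 88.8 + 0.2q − (107.5 - (1/6)q) = 44, so q' = 171.
Then pb = 107.5 − (1/6)·171 = 79 and ps = 88.8 + 0.2·171 = 123.
Buyers' price falls by p* − pb = 99 − 79 = 20; sellers' price rises by ps − p* = 123 − 99 = 24.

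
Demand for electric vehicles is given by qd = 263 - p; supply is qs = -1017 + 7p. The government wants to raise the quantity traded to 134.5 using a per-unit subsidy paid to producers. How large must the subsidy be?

At q = 134.5, invert demand for the buyer price: pb = (263 − 134.5)/1 = 128.5; invert supply for the seller price: ps = (134.5 − (-1017))/7 = 164.5.
The subsidy must fill the gap: s = ps − pb = 164.5 − 128.5 = 36.

Required subsidy s = 36 per unit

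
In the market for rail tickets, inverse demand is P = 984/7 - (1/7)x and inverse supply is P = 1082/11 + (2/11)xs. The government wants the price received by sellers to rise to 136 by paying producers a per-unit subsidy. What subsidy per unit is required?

At a seller price of 136, quantity supplied is -541 + 5.5·136 = 207.
Buyers absorb 207 only when they pay Pb = 984/7 − (1/7)·207 = 111.
s = Ps − Pb = 136 − 111 = 25.

Required subsidy s = 25 per unit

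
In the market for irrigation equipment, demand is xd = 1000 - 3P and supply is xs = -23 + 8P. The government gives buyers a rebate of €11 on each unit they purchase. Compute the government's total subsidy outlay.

Pre-subsidy: 1000 - 3P = -23 + 8P gives P* = 93, x* = 721.
With the rebate, buyers effectively pay Pb = Ps − 11, where Ps is the price sellers receive.
Demand in terms of Ps becomes xd = 1000 − 3(Ps − 11) = 1033 - 3Ps. Setting this equal to supply: 1033 - 3Ps = -23 + 8Ps, so Ps = 96.
Buyers pay Pb = 96 − 11 = 85; x' = -23 + 8·96 = 745.
Government outlay = subsidy × quantity = 11 × 745 = 8195.

Government cost = €8195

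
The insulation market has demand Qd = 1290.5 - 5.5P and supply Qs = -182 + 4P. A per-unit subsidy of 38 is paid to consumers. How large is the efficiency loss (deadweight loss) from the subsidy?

Pre-subsidy: 1290.5 - 5.5P = -182 + 4P gives P* = 155, Q* = 438.
With the rebate, buyers effectively pay Pb = Ps − 38, where Ps is the price sellers receive.
Demand in terms of Ps becomes Qd = 1290.5 − 5.5(Ps − 38) = 1499.5 - 5.5Ps. Setting this equal to supply: 1499.5 - 5.5Ps = -182 + 4Ps, so Ps = 177.
Buyers pay Pb = 177 − 38 = 139; Q' = -182 + 4·177 = 526.
The subsidy expands output by 526 − 438 = 88 past the efficient level; on those units the gap between marginal cost and willingness to pay runs from 0 up to 38.
DWL = ½ × 38 × 88 = 1672.

Deadweight loss = 1672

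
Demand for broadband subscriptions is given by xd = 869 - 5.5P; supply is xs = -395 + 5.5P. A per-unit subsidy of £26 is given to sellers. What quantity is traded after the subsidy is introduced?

Pre-subsidy: 869 - 5.5P = -395 + 5.5P gives P* = 1264/11, x* = 237.
With the subsidy, sellers receive Ps = Pb + 26 for each unit, where Pb is the price buyers pay.
Supply in terms of Pb becomes xs = -395 + 5.5(Pb + 26) = -252 + 5.5Pb. Setting this equal to demand: 869 - 5.5Pb = -252 + 5.5Pb, so Pb = 1121/11.
Sellers receive Ps = 1121/11 + 26 = 1407/11; x' = 869 − 5.5·(1121/11) = 308.5.

x' = 308.5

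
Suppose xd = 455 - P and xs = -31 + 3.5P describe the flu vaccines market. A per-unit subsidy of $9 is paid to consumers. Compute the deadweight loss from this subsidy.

Pre-subsidy: 455 - P = -31 + 3.5P gives P* = 108, x* = 347.
With the rebate, buyers effectively pay Pb = Ps − 9, where Ps is the price sellers receive.
Demand in terms of Ps becomes xd = 455 − 1(Ps − 9) = 464 - Ps. Setting this equal to supply: 464 - Ps = -31 + 3.5Ps, so Ps = 110.
Buyers pay Pb = 110 − 9 = 101; x' = -31 + 3.5·110 = 354.
The subsidy expands output by 354 − 347 = 7 past the efficient level; on those units the gap between marginal cost and willingness to pay runs from 0 up to 9.
DWL = ½ × 9 × 7 = 31.5.

Deadweight loss = $31.5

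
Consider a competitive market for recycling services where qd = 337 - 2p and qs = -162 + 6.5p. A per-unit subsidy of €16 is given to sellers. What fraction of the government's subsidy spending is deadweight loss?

Pre-subsidy: 337 - 2p = -162 + 6.5p gives p* = 998/17, q* = 3733/17.
With the subsidy, sellers receive ps = pb + 16 for each unit, where pb is the price buyers pay.
Supply in terms of pb becomes qs = -162 + 6.5(pb + 16) = -58 + 6.5pb. Setting this equal to demand: 337 - 2pb = -58 + 6.5pb, so pb = 790/17.
Sellers receive ps = 790/17 + 16 = 1062/17; q' = 337 − 2·(790/17) = 4149/17.
ΔCS = ½(3733/17 + 4149/17)(998/17 − 790/17) = 819728/289; ΔPS = ½(3733/17 + 4149/17)(1062/17 − 998/17) = 252224/289.
Government spending = 16 × 4149/17 = 66384/17.
DWL = ½ × 16 × (4149/17 − 3733/17) = 3328/17; fraction = (3328/17) / (66384/17) = 208/4149.

DWL / government spending = 208/4149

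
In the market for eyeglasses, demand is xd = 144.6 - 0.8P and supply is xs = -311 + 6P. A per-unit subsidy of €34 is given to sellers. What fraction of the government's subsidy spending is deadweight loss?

Pre-subsidy: 144.6 - 0.8P = -311 + 6P gives P* = 67, x* = 91.
With the subsidy, sellers receive Ps = Pb + 34 for each unit, where Pb is the price buyers pay.
Supply in terms of Pb becomes xs = -311 + 6(Pb + 34) = -107 + 6Pb. Setting this equal to demand: 144.6 - 0.8Pb = -107 + 6Pb, so Pb = 37.
Sellers receive Ps = 37 + 34 = 71; x' = 144.6 − 0.8·37 = 115.
ΔCS = ½(91 + 115)(67 − 37) = 3090; ΔPS = ½(91 + 115)(71 − 67) = 412.
Government spending = 34 × 115 = 3910.
DWL = ½ × 34 × (115 − 91) = 408; fraction = 408 / 3910 = 12/115.

DWL / government spending = 12/115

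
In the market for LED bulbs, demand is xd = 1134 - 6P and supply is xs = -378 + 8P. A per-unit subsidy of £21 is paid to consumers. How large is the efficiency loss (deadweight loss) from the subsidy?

Pre-subsidy: 1134 - 6P = -378 + 8P gives P* = 108, x* = 486.
With the rebate, buyers effectively pay Pb = Ps − 21, where Ps is the price sellers receive.
Demand in terms of Ps becomes xd = 1134 − 6(Ps − 21) = 1260 - 6Ps. Setting this equal to supply: 1260 - 6Ps = -378 + 8Ps, so Ps = 117.
Buyers pay Pb = 117 − 21 = 96; x' = -378 + 8·117 = 558.
The subsidy expands output by 558 − 486 = 72 past the efficient level; on those units the gap between marginal cost and willingness to pay runs from 0 up to 21.
DWL = ½ × 21 × 72 = 756.

Deadweight loss = £756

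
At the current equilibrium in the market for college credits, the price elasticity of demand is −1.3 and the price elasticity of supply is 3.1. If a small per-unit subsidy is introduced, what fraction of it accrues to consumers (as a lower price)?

For a small subsidy around the equilibrium, the benefit split depends on the relative slopes, which at a point are proportional to the elasticities.
Buyer share = εs/(εs + |εd|) = 3.1/(3.1 + 1.3) = 31/44; seller share = |εd|/(εs + |εd|) = 13/44.

Consumer share = 31/44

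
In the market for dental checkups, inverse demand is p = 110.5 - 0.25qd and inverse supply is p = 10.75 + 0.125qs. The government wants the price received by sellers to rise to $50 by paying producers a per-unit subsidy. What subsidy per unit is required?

Required subsidy s = $18 per unit

At a seller price of 50, quantity supplied is -86 + 8·50 = 314.
Buyers absorb 314 only when they pay pb = 110.5 − 0.25·314 = 32.
s = ps − pb = 50 − 32 = 18.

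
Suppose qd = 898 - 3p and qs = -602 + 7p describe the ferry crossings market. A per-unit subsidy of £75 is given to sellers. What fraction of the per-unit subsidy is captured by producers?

Pre-subsidy: 898 - 3p = -602 + 7p gives p* = 150, q* = 448.
With the subsidy, sellers receive ps = pb + 75 for each unit, where pb is the price buyers pay.
Supply in terms of pb becomes qs = -602 + 7(pb + 75) = -77 + 7pb. Setting this equal to demand: 898 - 3pb = -77 + 7pb, so pb = 97.5.
Sellers receive ps = 97.5 + 75 = 172.5; q' = 898 − 3·97.5 = 605.5.
Buyers' price falls by p* − pb = 150 − 97.5 = 52.5; sellers' price rises by ps − p* = 172.5 − 150 = 22.5.
So producers capture 22.5/75 = 0.3 of each unit of subsidy.

Producer share = 0.3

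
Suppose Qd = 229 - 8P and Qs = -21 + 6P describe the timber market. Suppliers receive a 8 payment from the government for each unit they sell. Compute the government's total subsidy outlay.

Pre-subsidy: 229 - 8P = -21 + 6P gives P* = 125/7, Q* = 603/7.
With the subsidy, sellers receive Ps = Pb + 8 for each unit, where Pb is the price buyers pay.
Supply in terms of Pb becomes Qs = -21 + 6(Pb + 8) = 27 + 6Pb. Setting this equal to demand: 229 - 8Pb = 27 + 6Pb, so Pb = 101/7.
Sellers receive Ps = 101/7 + 8 = 157/7; Q' = 229 − 8·(101/7) = 795/7.
Government outlay = subsidy × quantity = 8 × 795/7 = 6360/7.

Government cost = 6360/7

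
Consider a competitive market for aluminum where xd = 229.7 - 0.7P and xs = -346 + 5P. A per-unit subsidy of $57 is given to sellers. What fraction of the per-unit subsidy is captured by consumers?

Pre-subsidy: 229.7 - 0.7P = -346 + 5P gives P* = 101, x* = 159.
With the subsidy, sellers receive Ps = Pb + 57 for each unit, where Pb is the price buyers pay.
Supply in terms of Pb becomes xs = -346 + 5(Pb + 57) = -61 + 5Pb. Setting this equal to demand: 229.7 - 0.7Pb = -61 + 5Pb, so Pb = 51.
Sellers receive Ps = 51 + 57 = 108; x' = 229.7 − 0.7·51 = 194.
Buyers' price falls by P* − Pb = 101 − 51 = 50; sellers' price rises by Ps − P* = 108 − 101 = 7.
So consumers capture 50/57 = 50/57 of each unit of subsidy.

Consumer share = 50/57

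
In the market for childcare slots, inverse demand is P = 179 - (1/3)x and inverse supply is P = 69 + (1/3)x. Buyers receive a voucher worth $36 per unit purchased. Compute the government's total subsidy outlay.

Pre-subsidy: 179 - (1/3)x = 69 + (1/3)x gives x* = 165 and P* = 124.
With the rebate, buyers effectively pay Pb = Ps − 36, where Ps is the price sellers receive.
On the curves, Pb = 179 - (1/3)x and Ps = 69 + (1/3)x; the wedge Ps − Pb = 36 gives 69 + (1/3)x − (179 - (1/3)x) = 36, so x' = 219.
Then Pb = 179 − (1/3)·219 = 106 and Ps = 69 + (1/3)·219 = 142.
Government outlay = subsidy × quantity = 36 × 219 = 7884.

Government cost = $7884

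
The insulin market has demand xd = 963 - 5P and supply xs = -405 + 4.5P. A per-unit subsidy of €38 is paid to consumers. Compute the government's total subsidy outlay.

Government cost = €12654

Pre-subsidy: 963 - 5P = -405 + 4.5P gives P* = 144, x* = 243.
With the rebate, buyers effectively pay Pb = Ps − 38, where Ps is the price sellers receive.
Demand in terms of Ps becomes xd = 963 − 5(Ps − 38) = 1153 - 5Ps. Setting this equal to supply: 1153 - 5Ps = -405 + 4.5Ps, so Ps = 164.
Buyers pay Pb = 164 − 38 = 126; x' = -405 + 4.5·164 = 333.
Government outlay = subsidy × quantity = 38 × 333 = 12654.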